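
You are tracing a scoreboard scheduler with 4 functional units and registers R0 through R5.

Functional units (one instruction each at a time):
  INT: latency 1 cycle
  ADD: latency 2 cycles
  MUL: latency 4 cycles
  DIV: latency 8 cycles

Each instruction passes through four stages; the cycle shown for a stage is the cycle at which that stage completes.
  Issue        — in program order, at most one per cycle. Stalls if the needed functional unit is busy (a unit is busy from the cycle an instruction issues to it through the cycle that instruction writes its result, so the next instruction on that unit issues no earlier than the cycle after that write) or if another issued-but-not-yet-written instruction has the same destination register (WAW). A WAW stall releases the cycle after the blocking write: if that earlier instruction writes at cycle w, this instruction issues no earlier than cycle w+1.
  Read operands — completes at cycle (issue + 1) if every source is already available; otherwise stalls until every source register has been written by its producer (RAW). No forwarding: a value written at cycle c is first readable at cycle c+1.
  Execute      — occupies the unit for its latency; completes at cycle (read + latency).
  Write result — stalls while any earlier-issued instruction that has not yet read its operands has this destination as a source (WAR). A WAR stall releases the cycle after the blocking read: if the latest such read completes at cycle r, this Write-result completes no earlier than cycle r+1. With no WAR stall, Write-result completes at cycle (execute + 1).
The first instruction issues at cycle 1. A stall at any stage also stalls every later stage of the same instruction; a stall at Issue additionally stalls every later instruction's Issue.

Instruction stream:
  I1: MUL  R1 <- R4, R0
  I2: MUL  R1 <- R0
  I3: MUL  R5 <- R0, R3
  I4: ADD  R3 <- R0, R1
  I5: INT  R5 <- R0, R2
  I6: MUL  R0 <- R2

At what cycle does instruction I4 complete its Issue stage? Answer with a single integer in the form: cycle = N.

cycle = 16

I1: IS=1 RO=2 EX=6 WR=7
I2: IS=8 RO=9 EX=13 WR=14  [struct: MUL busy until I1 writes@7]
I3: IS=15 RO=16 EX=20 WR=21  [struct: MUL busy until I2 writes@14]
I4: IS=16 RO=17 EX=19 WR=20
I5: IS=22 RO=23 EX=24 WR=25  [WAW R5: wait I3 write@21]
I6: IS=23 RO=24 EX=28 WR=29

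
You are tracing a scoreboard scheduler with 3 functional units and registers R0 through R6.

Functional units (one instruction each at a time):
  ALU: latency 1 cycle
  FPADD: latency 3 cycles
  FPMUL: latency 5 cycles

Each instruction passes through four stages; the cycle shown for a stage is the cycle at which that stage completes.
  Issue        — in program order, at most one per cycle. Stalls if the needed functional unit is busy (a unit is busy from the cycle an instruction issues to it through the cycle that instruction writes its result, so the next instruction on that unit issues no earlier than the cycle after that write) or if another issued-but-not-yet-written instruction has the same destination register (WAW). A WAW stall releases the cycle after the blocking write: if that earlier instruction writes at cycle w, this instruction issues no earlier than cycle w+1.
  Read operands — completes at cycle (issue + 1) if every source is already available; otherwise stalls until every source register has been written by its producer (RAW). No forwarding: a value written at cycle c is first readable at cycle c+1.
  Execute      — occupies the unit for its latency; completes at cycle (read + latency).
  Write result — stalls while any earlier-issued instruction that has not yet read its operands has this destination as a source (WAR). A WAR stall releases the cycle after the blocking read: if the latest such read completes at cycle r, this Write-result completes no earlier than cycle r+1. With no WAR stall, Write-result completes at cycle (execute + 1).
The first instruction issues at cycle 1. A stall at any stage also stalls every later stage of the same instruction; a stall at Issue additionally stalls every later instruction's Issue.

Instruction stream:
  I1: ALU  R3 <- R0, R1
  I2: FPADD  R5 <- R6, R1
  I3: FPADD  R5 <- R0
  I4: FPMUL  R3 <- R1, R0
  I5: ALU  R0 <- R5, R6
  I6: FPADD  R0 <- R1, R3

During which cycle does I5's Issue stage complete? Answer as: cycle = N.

cycle = 10

cycle 1: I1 dispatched to ALU
cycle 2: I1 operands ready | I2 dispatched to FPADD
cycle 3: I1 complete | I2 operands ready
cycle 4: R3←I1
cycle 6: I2 complete
cycle 7: R5←I2
cycle 8: I3 dispatched to FPADD
cycle 9: I3 operands ready | I4 dispatched to FPMUL
cycle 10: I4 operands ready | I5 dispatched to ALU
cycle 12: I3 complete
cycle 13: R5←I3
cycle 14: I5 operands ready
cycle 15: I4 complete | I5 complete
cycle 16: R3←I4 | R0←I5
cycle 17: I6 dispatched to FPADD
cycle 18: I6 operands ready
cycle 21: I6 complete
cycle 22: R0←I6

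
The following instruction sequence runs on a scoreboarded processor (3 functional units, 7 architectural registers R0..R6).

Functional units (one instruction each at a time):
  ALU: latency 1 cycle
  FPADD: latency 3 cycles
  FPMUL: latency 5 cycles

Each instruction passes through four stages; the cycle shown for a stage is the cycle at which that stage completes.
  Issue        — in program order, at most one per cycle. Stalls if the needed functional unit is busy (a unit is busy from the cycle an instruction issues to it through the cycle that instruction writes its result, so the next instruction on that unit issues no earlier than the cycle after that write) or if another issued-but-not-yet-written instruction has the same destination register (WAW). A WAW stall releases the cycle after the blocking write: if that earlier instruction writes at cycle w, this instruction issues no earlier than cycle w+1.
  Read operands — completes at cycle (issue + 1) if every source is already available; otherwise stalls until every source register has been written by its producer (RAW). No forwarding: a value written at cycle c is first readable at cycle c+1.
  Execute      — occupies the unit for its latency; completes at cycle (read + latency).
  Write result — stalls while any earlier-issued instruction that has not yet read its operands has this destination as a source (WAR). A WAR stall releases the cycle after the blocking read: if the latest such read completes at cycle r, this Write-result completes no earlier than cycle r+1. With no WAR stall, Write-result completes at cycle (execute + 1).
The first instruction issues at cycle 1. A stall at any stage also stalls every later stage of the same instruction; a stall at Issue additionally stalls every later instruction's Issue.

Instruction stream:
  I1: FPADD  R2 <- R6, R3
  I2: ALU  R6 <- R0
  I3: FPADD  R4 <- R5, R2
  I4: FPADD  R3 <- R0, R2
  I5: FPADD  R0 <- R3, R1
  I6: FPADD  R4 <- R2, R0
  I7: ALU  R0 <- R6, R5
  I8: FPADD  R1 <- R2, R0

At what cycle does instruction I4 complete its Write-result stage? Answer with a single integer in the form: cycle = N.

  I1 | 1 | 2 | 5 | 6
  I2 | 2 | 3 | 4 | 5
  I3 | 7 | 8 | 11 | 12   struct: FPADD busy until I1 writes@6
  I4 | 13 | 14 | 17 | 18   struct: FPADD busy until I3 writes@12
  I5 | 19 | 20 | 23 | 24   struct: FPADD busy until I4 writes@18
  I6 | 25 | 26 | 29 | 30   struct: FPADD busy until I5 writes@24
  I7 | 26 | 27 | 28 | 29
  I8 | 31 | 32 | 35 | 36   struct: FPADD busy until I6 writes@30

cycle = 18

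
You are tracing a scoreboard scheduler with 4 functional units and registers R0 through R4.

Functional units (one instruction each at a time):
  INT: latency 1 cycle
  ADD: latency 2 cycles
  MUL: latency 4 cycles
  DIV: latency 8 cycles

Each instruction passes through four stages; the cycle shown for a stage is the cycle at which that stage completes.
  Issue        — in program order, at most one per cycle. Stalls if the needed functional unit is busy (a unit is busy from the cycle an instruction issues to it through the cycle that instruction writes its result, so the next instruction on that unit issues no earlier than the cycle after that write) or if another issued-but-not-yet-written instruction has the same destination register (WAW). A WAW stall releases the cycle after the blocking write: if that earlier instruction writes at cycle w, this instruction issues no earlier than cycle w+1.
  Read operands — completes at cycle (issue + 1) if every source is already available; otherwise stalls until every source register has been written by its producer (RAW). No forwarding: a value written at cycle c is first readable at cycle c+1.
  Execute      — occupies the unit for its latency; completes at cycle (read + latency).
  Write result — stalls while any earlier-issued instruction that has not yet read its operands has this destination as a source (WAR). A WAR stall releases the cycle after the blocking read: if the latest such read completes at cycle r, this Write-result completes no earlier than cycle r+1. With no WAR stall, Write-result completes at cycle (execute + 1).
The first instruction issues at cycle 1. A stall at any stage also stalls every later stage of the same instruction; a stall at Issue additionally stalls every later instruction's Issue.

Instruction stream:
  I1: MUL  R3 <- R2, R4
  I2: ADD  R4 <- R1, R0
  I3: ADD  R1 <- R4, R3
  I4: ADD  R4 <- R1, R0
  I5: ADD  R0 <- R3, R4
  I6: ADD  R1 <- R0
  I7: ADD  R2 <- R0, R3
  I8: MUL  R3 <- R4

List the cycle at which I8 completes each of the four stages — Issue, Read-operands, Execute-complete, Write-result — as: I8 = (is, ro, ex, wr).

I1: IS=1 RO=2 EX=6 WR=7
I2: IS=2 RO=3 EX=5 WR=6
I3: IS=7 RO=8 EX=10 WR=11  [struct: ADD busy until I2 writes@6]
I4: IS=12 RO=13 EX=15 WR=16  [struct: ADD busy until I3 writes@11]
I5: IS=17 RO=18 EX=20 WR=21  [struct: ADD busy until I4 writes@16]
I6: IS=22 RO=23 EX=25 WR=26  [struct: ADD busy until I5 writes@21]
I7: IS=27 RO=28 EX=30 WR=31  [struct: ADD busy until I6 writes@26]
I8: IS=28 RO=29 EX=33 WR=34

I8 = (28, 29, 33, 34)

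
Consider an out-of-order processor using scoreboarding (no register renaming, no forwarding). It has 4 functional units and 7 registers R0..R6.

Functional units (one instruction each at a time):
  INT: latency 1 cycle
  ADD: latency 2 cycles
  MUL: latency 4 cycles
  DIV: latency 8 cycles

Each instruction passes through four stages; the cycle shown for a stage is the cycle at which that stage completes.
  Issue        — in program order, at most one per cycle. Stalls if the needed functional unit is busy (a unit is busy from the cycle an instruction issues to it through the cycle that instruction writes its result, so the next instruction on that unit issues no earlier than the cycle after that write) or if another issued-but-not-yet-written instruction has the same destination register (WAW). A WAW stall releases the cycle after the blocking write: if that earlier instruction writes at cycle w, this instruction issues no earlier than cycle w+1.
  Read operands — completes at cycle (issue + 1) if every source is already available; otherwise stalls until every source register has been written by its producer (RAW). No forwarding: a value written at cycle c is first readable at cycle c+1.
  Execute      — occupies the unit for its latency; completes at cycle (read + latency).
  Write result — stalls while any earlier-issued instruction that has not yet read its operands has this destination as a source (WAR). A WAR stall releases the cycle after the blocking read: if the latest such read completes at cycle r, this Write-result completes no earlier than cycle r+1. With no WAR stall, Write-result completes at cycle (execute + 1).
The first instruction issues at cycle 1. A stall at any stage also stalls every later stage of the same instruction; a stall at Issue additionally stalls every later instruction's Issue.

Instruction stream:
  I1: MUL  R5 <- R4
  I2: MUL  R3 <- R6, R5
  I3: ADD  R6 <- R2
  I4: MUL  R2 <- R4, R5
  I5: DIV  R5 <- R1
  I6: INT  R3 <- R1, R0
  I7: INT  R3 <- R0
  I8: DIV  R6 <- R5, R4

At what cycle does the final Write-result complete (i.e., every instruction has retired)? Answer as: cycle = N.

t=1  I1→MUL
t=2  I1 RO
t=6  I1 EX
t=7  I1 WR R5
t=8  I2→MUL
t=9  I2 RO · I3→ADD
t=10  I3 RO
t=12  I3 EX
t=13  I2 EX · I3 WR R6
t=14  I2 WR R3
t=15  I4→MUL
t=16  I4 RO · I5→DIV
t=17  I5 RO · I6→INT
t=18  I6 RO
t=19  I6 EX
t=20  I4 EX · I6 WR R3
t=21  I4 WR R2 · I7→INT
t=22  I7 RO
t=23  I7 EX
t=24  I7 WR R3
t=25  I5 EX
t=26  I5 WR R5
t=27  I8→DIV
t=28  I8 RO
t=36  I8 EX
t=37  I8 WR R6

cycle = 37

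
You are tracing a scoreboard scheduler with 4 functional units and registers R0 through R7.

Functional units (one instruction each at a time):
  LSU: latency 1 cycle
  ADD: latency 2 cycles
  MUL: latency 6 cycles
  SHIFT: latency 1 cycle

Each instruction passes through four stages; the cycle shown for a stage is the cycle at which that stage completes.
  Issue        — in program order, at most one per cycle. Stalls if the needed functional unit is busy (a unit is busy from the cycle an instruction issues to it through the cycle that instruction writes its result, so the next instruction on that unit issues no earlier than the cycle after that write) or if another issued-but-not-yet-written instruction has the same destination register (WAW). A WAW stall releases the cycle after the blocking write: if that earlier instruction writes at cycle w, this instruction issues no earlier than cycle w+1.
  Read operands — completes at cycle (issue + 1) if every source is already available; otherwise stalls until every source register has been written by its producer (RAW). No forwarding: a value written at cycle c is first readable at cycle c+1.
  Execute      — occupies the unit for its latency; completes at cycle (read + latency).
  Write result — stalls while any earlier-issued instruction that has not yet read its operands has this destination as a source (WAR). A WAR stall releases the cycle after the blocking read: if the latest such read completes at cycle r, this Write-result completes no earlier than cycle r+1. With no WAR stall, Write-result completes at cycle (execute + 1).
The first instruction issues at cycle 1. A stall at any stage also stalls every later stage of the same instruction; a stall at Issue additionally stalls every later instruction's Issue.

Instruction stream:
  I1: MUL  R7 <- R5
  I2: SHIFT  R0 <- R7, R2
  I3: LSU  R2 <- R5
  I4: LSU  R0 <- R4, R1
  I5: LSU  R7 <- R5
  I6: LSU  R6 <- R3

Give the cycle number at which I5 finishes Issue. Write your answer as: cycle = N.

I1  is:1  ro:2  ex:8  wr:9
I2  is:2  ro:10  ex:11  wr:12  — RAW R7: wait I1 write@9
I3  is:3  ro:4  ex:5  wr:11  — WAR R2: wait I2 read@10
I4  is:13  ro:14  ex:15  wr:16  — WAW R0: wait I2 write@12
I5  is:17  ro:18  ex:19  wr:20  — struct: LSU busy until I4 writes@16
I6  is:21  ro:22  ex:23  wr:24  — struct: LSU busy until I5 writes@20

cycle = 17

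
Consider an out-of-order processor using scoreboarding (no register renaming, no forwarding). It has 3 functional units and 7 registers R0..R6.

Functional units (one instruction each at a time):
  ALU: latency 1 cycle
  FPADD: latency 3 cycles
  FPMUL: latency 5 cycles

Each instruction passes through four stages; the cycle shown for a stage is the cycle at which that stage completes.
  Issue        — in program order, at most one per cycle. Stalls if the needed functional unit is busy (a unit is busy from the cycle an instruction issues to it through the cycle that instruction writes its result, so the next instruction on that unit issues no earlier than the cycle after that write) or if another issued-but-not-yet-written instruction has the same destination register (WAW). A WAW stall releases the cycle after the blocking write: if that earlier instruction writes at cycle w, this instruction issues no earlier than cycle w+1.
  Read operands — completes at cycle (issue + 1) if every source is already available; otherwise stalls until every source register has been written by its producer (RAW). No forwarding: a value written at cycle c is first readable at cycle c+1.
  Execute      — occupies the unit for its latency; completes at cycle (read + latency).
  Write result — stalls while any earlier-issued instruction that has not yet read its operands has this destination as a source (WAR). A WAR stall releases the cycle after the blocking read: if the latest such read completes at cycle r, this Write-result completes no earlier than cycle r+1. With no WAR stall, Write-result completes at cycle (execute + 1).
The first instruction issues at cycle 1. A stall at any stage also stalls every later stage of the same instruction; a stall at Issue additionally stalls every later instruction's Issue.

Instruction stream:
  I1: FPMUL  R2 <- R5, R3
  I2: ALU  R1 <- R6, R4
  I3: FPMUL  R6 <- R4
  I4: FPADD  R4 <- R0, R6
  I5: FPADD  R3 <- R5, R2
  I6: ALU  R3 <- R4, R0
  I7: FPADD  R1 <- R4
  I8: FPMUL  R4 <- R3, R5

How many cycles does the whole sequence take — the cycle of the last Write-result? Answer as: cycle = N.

c1: issue I1 (FPMUL)
c2: I1 read-ops; issue I2 (ALU)
c3: I2 read-ops
c4: I2 finished on ALU
c5: I2→R1
c7: I1 finished on FPMUL
c8: I1→R2
c9: issue I3 (FPMUL)
c10: I3 read-ops; issue I4 (FPADD)
c15: I3 finished on FPMUL
c16: I3→R6
c17: I4 read-ops
c20: I4 finished on FPADD
c21: I4→R4
c22: issue I5 (FPADD)
c23: I5 read-ops
c26: I5 finished on FPADD
c27: I5→R3
c28: issue I6 (ALU)
c29: I6 read-ops; issue I7 (FPADD)
c30: I6 finished on ALU; I7 read-ops; issue I8 (FPMUL)
c31: I6→R3
c32: I8 read-ops
c33: I7 finished on FPADD
c34: I7→R1
c37: I8 finished on FPMUL
c38: I8→R4

cycle = 38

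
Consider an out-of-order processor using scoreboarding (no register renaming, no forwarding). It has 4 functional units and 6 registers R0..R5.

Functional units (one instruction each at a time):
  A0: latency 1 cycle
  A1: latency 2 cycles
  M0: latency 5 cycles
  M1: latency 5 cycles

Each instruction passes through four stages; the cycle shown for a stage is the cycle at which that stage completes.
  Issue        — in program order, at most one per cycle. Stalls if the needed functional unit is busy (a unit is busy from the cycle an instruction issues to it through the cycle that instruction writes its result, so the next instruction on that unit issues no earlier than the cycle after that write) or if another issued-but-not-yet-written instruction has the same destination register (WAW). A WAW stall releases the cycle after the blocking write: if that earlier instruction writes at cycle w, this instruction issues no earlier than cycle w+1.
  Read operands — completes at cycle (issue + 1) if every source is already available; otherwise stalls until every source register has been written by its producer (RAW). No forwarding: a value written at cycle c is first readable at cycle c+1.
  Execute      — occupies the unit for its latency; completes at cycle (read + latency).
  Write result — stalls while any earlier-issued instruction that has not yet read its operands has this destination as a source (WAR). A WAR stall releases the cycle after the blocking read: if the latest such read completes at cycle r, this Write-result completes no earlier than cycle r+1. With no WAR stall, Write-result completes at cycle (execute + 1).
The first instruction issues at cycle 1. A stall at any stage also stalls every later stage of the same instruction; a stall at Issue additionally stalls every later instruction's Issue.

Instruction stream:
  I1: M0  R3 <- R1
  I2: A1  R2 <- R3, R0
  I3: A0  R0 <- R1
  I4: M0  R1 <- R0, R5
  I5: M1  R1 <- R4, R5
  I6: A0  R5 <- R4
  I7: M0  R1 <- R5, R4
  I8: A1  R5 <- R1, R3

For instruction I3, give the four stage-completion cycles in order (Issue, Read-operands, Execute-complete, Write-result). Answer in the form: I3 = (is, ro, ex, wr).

cycle 1: issue I1 (M0)
cycle 2: I1 read-ops · issue I2 (A1)
cycle 3: issue I3 (A0)
cycle 4: I3 read-ops
cycle 5: I3 finished on A0
cycle 7: I1 finished on M0
cycle 8: I1→R3
cycle 9: I2 read-ops · issue I4 (M0)
cycle 10: I3→R0
cycle 11: I2 finished on A1 · I4 read-ops
cycle 12: I2→R2
cycle 16: I4 finished on M0
cycle 17: I4→R1
cycle 18: issue I5 (M1)
cycle 19: I5 read-ops · issue I6 (A0)
cycle 20: I6 read-ops
cycle 21: I6 finished on A0
cycle 22: I6→R5
cycle 24: I5 finished on M1
cycle 25: I5→R1
cycle 26: issue I7 (M0)
cycle 27: I7 read-ops · issue I8 (A1)
cycle 32: I7 finished on M0
cycle 33: I7→R1
cycle 34: I8 read-ops
cycle 36: I8 finished on A1
cycle 37: I8→R5

I3 = (3, 4, 5, 10)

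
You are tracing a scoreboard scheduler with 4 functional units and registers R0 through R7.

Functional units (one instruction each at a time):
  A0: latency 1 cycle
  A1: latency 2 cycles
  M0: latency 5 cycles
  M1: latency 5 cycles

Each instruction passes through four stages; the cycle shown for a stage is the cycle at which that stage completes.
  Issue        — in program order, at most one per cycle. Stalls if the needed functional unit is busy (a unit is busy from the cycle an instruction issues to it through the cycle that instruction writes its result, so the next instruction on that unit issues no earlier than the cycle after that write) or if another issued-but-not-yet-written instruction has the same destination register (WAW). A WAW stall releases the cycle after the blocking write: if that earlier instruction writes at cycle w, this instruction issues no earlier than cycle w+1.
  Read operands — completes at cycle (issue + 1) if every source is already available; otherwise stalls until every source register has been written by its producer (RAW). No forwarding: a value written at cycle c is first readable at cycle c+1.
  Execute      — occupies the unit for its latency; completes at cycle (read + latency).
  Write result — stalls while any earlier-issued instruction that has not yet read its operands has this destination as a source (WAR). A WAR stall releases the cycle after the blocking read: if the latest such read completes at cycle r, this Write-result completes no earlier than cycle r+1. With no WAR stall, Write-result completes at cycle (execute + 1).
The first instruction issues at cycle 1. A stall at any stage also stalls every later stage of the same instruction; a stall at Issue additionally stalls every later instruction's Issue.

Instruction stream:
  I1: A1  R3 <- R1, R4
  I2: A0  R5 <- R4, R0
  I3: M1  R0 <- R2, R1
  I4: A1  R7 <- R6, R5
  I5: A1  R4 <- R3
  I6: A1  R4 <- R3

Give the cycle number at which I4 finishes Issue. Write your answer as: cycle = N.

cycle = 6

I1: IS=1 RO=2 EX=4 WR=5
I2: IS=2 RO=3 EX=4 WR=5
I3: IS=3 RO=4 EX=9 WR=10
I4: IS=6 RO=7 EX=9 WR=10  [struct: A1 busy until I1 writes@5]
I5: IS=11 RO=12 EX=14 WR=15  [struct: A1 busy until I4 writes@10]
I6: IS=16 RO=17 EX=19 WR=20  [struct: A1 busy until I5 writes@15]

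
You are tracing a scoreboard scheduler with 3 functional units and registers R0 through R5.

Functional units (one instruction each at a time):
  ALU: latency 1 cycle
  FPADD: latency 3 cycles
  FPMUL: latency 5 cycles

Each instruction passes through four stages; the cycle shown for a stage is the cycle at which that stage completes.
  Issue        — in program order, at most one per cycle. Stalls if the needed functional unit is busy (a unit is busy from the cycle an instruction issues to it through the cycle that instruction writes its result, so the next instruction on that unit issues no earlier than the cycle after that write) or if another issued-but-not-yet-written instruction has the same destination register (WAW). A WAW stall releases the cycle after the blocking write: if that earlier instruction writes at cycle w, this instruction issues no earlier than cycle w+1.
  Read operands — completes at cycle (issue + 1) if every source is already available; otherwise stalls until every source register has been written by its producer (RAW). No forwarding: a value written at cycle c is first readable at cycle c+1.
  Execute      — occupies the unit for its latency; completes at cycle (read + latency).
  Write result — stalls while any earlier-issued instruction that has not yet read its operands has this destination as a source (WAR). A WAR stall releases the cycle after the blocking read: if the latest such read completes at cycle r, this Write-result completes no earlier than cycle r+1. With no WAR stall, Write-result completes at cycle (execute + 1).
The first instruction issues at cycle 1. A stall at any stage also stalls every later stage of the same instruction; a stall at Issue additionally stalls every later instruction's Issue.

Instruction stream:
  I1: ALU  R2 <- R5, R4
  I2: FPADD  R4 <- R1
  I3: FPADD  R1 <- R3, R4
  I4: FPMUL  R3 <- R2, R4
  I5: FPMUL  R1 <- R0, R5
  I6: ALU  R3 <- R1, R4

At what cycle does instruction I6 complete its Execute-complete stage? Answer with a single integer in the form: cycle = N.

I1  is:1  ro:2  ex:3  wr:4
I2  is:2  ro:3  ex:6  wr:7
I3  is:8  ro:9  ex:12  wr:13  — struct: FPADD busy until I2 writes@7
I4  is:9  ro:10  ex:15  wr:16
I5  is:17  ro:18  ex:23  wr:24  — struct: FPMUL busy until I4 writes@16
I6  is:18  ro:25  ex:26  wr:27  — RAW R1: wait I5 write@24

cycle = 26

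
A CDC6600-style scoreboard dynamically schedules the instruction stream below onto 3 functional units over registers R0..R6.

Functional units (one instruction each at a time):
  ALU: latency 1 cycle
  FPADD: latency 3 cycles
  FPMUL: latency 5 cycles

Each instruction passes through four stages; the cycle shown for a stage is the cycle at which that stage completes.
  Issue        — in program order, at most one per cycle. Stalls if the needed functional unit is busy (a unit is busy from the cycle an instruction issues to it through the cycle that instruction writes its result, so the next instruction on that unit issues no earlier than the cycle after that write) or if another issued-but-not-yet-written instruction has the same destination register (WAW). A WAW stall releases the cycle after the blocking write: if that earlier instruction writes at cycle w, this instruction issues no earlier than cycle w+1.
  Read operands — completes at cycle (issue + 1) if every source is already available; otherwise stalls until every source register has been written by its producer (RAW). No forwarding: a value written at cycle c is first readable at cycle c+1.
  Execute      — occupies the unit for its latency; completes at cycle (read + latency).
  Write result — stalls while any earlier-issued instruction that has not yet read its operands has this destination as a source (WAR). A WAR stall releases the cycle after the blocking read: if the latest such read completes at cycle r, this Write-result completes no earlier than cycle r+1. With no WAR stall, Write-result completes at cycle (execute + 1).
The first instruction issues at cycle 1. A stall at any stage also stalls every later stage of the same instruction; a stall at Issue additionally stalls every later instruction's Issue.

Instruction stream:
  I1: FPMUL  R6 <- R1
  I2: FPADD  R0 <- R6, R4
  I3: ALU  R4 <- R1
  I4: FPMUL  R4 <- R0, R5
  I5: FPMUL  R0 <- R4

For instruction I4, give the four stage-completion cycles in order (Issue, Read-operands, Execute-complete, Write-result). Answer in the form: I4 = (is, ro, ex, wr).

1) issue 1, read 2, done 7, write 8
2) issue 2, read 9, done 12, write 13  <RAW R6: wait I1 write@8>
3) issue 3, read 4, done 5, write 10  <WAR R4: wait I2 read@9>
4) issue 11, read 14, done 19, write 20  <WAW R4: wait I3 write@10 / RAW R0: wait I2 write@13>
5) issue 21, read 22, done 27, write 28  <struct: FPMUL busy until I4 writes@20>

I4 = (11, 14, 19, 20)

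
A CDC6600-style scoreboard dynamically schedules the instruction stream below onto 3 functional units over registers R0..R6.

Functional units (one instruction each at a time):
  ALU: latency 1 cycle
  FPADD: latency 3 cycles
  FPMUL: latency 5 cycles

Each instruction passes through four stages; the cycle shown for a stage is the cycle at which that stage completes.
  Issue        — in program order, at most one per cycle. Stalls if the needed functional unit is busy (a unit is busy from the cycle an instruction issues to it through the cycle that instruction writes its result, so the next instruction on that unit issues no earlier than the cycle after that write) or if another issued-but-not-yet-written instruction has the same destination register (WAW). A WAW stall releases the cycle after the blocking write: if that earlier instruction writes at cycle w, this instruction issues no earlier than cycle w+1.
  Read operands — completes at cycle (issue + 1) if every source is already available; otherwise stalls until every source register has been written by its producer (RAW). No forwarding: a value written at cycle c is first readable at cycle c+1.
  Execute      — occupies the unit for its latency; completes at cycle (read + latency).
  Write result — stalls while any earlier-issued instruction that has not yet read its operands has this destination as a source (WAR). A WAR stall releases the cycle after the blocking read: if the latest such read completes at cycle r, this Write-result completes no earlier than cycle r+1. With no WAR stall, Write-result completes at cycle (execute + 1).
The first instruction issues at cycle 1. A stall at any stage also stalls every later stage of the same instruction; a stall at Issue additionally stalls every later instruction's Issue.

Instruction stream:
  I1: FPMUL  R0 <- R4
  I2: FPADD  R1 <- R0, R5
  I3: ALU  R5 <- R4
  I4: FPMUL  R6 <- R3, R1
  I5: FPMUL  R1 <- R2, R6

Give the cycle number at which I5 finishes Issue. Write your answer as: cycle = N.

cycle = 21

  I1 | 1 | 2 | 7 | 8
  I2 | 2 | 9 | 12 | 13   RAW R0: wait I1 write@8
  I3 | 3 | 4 | 5 | 10   WAR R5: wait I2 read@9
  I4 | 9 | 14 | 19 | 20   struct: FPMUL busy until I1 writes@8 · RAW R1: wait I2 write@13
  I5 | 21 | 22 | 27 | 28   struct: FPMUL busy until I4 writes@20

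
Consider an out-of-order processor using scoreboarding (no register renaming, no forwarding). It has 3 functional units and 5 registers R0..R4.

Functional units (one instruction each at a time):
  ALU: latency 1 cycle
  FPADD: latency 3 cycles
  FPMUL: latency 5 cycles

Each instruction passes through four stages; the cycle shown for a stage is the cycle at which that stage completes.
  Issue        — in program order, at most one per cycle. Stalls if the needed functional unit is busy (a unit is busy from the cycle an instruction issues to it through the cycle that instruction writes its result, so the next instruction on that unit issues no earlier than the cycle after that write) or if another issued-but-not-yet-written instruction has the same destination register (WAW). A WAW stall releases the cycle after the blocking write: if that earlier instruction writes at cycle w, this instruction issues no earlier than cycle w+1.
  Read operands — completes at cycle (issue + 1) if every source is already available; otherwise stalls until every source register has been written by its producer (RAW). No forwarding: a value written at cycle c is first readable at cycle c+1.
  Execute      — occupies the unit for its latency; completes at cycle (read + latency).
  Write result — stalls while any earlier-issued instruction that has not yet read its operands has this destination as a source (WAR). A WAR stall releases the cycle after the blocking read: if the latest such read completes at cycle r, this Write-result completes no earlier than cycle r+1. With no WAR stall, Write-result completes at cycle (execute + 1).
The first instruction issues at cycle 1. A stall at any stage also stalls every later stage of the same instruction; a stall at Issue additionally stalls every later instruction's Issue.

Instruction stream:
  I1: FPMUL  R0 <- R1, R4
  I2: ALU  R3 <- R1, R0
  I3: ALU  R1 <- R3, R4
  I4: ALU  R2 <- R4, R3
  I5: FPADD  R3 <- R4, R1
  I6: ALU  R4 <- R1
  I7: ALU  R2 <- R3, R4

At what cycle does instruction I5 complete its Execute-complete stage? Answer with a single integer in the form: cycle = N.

cycle = 21

I1  is:1  ro:2  ex:7  wr:8
I2  is:2  ro:9  ex:10  wr:11  — RAW R0: wait I1 write@8
I3  is:12  ro:13  ex:14  wr:15  — struct: ALU busy until I2 writes@11
I4  is:16  ro:17  ex:18  wr:19  — struct: ALU busy until I3 writes@15
I5  is:17  ro:18  ex:21  wr:22
I6  is:20  ro:21  ex:22  wr:23  — struct: ALU busy until I4 writes@19
I7  is:24  ro:25  ex:26  wr:27  — struct: ALU busy until I6 writes@23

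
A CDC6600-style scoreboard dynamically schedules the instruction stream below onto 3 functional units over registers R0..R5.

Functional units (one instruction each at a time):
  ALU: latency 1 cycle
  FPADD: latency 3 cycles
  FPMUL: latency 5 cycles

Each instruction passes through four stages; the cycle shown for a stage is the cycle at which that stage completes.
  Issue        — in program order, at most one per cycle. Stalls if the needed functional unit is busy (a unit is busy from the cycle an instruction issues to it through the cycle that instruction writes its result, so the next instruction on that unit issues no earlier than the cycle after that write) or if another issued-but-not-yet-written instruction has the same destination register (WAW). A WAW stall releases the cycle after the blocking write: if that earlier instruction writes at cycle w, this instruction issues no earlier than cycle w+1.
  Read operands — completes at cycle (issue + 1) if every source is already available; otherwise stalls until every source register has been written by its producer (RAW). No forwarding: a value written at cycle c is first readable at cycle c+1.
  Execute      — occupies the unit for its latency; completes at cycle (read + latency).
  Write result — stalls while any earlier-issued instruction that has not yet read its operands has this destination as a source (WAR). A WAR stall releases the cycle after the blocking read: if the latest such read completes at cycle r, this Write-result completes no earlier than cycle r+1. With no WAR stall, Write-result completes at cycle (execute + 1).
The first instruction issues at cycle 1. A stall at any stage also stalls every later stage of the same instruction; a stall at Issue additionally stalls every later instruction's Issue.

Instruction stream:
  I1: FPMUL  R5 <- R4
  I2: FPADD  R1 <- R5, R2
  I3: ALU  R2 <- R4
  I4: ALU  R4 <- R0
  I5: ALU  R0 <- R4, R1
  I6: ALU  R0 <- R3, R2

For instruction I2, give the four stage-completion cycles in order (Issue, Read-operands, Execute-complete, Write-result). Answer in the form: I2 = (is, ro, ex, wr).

I2 = (2, 9, 12, 13)

I1: IS=1 RO=2 EX=7 WR=8
I2: IS=2 RO=9 EX=12 WR=13  [RAW R5: wait I1 write@8]
I3: IS=3 RO=4 EX=5 WR=10  [WAR R2: wait I2 read@9]
I4: IS=11 RO=12 EX=13 WR=14  [struct: ALU busy until I3 writes@10]
I5: IS=15 RO=16 EX=17 WR=18  [struct: ALU busy until I4 writes@14]
I6: IS=19 RO=20 EX=21 WR=22  [struct: ALU busy until I5 writes@18]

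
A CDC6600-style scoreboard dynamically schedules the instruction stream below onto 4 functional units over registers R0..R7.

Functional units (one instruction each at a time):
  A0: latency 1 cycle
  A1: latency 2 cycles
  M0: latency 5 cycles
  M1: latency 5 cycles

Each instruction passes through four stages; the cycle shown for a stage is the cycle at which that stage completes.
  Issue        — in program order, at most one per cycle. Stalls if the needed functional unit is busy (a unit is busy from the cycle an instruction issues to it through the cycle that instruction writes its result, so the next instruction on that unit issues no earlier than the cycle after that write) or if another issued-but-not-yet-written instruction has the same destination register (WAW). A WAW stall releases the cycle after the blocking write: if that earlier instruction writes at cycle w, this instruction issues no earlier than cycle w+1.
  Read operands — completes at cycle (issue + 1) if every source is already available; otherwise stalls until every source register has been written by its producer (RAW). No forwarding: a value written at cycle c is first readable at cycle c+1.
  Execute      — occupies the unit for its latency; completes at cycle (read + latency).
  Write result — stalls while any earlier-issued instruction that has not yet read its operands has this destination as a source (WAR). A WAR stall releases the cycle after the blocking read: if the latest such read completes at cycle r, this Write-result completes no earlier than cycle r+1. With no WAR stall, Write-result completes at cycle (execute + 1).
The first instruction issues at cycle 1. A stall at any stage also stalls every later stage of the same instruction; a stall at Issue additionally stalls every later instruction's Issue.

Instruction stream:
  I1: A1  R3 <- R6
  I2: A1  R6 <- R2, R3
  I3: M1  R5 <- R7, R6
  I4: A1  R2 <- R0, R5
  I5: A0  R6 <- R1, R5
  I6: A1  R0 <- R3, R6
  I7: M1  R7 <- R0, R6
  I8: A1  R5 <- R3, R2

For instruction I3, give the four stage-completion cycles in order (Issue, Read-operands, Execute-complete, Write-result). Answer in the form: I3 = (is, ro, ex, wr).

I3 = (7, 11, 16, 17)

I1: IS=1 RO=2 EX=4 WR=5
I2: IS=6 RO=7 EX=9 WR=10  [struct: A1 busy until I1 writes@5]
I3: IS=7 RO=11 EX=16 WR=17  [RAW R6: wait I2 write@10]
I4: IS=11 RO=18 EX=20 WR=21  [struct: A1 busy until I2 writes@10; RAW R5: wait I3 write@17]
I5: IS=12 RO=18 EX=19 WR=20  [RAW R5: wait I3 write@17]
I6: IS=22 RO=23 EX=25 WR=26  [struct: A1 busy until I4 writes@21]
I7: IS=23 RO=27 EX=32 WR=33  [RAW R0: wait I6 write@26]
I8: IS=27 RO=28 EX=30 WR=31  [struct: A1 busy until I6 writes@26]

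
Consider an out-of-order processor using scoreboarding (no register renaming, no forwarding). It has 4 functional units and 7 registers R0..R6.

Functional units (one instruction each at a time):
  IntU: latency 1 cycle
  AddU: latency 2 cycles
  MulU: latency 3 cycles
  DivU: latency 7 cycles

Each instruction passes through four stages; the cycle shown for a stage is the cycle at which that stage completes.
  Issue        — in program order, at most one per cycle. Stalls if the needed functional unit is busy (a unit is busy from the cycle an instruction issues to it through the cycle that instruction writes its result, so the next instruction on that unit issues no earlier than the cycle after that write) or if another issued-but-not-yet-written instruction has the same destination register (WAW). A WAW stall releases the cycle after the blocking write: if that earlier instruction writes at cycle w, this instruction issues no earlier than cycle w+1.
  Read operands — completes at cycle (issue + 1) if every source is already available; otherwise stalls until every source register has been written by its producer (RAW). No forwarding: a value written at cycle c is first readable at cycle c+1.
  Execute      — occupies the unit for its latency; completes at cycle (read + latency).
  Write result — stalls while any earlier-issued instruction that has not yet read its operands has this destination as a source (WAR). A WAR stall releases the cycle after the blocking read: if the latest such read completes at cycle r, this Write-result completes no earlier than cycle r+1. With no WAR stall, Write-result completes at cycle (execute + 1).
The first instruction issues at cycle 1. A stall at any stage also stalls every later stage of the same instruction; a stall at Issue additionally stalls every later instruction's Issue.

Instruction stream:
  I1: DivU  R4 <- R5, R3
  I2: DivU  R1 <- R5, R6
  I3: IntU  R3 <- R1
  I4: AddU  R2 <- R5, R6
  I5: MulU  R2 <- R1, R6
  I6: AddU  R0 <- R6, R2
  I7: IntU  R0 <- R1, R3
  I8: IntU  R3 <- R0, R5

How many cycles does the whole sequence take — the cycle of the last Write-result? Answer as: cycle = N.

I1 -> (1, 2, 9, 10)
I2 -> (11, 12, 19, 20)  // struct: DivU busy until I1 writes@10
I3 -> (12, 21, 22, 23)  // RAW R1: wait I2 write@20
I4 -> (13, 14, 16, 17)
I5 -> (18, 21, 24, 25)  // WAW R2: wait I4 write@17, RAW R1: wait I2 write@20
I6 -> (19, 26, 28, 29)  // RAW R2: wait I5 write@25
I7 -> (30, 31, 32, 33)  // WAW R0: wait I6 write@29
I8 -> (34, 35, 36, 37)  // struct: IntU busy until I7 writes@33

cycle = 37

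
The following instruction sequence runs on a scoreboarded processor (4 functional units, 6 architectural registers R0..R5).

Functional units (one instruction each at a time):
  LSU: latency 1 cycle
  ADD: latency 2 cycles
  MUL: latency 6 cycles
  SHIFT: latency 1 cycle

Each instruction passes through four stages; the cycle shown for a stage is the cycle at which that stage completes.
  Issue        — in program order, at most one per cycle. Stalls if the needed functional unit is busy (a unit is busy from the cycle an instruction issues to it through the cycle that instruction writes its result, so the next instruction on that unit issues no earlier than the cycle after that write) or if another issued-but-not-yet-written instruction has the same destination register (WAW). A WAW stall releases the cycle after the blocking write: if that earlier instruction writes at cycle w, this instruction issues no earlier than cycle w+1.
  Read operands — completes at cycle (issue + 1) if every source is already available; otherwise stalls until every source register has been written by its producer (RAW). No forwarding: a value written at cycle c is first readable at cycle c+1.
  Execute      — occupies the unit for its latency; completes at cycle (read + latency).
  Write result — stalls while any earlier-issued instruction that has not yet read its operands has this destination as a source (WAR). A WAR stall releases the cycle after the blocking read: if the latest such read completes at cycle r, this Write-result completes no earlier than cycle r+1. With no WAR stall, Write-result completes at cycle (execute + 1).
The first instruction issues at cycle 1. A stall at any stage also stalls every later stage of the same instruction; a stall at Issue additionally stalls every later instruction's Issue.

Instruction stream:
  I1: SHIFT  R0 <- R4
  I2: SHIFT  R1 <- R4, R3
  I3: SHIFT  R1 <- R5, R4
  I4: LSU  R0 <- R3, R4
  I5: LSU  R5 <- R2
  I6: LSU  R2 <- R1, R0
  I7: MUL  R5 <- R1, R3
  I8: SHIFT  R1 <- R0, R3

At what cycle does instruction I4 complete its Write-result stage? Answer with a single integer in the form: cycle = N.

I1: IS=1 RO=2 EX=3 WR=4
I2: IS=5 RO=6 EX=7 WR=8  [struct: SHIFT busy until I1 writes@4]
I3: IS=9 RO=10 EX=11 WR=12  [struct: SHIFT busy until I2 writes@8]
I4: IS=10 RO=11 EX=12 WR=13
I5: IS=14 RO=15 EX=16 WR=17  [struct: LSU busy until I4 writes@13]
I6: IS=18 RO=19 EX=20 WR=21  [struct: LSU busy until I5 writes@17]
I7: IS=19 RO=20 EX=26 WR=27
I8: IS=20 RO=21 EX=22 WR=23

cycle = 13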